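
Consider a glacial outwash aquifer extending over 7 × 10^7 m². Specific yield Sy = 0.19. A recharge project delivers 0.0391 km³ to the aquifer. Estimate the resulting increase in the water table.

Δh ≈ 2.94 m

ΔV = 0.0391 km³ = 3.91 × 10^7 m³
Δh = ΔV / (Sy × A) = 3.91 × 10^7 m³ / (0.19 × 7 × 10^7 m²) = 2.94 m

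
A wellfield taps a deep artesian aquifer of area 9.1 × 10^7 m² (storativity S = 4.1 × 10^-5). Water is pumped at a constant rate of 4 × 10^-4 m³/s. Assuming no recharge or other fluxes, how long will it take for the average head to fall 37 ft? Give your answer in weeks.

t ≈ 174 weeks

Δh = 37 ft = 11.28 m
ΔV = S × A × Δh = 4.1 × 10^-5 × 9.1 × 10^7 × 11.28 = 42080 m³
Q = 4 × 10^-4 m³/s = 34.56 m³/d
t = ΔV / Q = 42080 m³ / 34.56 m³/d = 1217 d
t = 1217 d ≈ 173.9 weeks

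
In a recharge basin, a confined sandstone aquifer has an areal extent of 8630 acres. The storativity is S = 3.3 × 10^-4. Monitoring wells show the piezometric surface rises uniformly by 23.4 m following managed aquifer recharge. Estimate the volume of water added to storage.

ΔV ≈ 2.7 × 10^5 m³

A = 8630 acres = 3.492 × 10^7 m²
ΔV = S × A × Δh = 3.3 × 10^-4 × 3.492 × 10^7 m² × 23.4 m = 2.697 × 10^5 m³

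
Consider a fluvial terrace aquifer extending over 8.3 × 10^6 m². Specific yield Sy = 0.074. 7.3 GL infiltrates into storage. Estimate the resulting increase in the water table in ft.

Δh ≈ 39 ft

ΔV = 7.3 GL = 7.3 × 10^6 m³
Δh = ΔV / (Sy × A) = 7.3 × 10^6 m³ / (0.074 × 8.3 × 10^6 m²) = 11.89 m
Δh = 11.89 m = 38.99 ft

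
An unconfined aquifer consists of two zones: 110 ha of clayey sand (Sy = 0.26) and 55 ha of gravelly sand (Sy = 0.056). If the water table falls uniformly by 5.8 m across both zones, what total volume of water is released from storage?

A₁ = 110 ha = 1.1 × 10^6 m²; A₂ = 55 ha = 5.5 × 10^5 m²
ΔV₁ = 0.26 × 1.1 × 10^6 × 5.8 = 1.659 × 10^6 m³
ΔV₂ = 0.056 × 5.5 × 10^5 × 5.8 = 1.786 × 10^5 m³
ΔV = ΔV₁ + ΔV₂ = 1.837 × 10^6 m³

ΔV ≈ 1.84 × 10^6 m³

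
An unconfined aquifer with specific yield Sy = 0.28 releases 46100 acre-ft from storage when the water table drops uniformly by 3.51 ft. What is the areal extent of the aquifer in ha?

A ≈ 19000 ha

Δh = 3.51 ft = 1.07 m
ΔV = 46100 acre-ft = 5.686 × 10^7 m³
A = ΔV / (Sy × Δh) = 5.686 × 10^7 / (0.28 × 1.07) = 1.898 × 10^8 m²
A = 1.898 × 10^8 m² = 18980 ha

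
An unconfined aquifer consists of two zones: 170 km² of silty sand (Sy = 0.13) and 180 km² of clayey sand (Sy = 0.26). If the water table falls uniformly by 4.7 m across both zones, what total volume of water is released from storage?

A₁ = 170 km² = 1.7 × 10^8 m²; A₂ = 180 km² = 1.8 × 10^8 m²
ΔV₁ = 0.13 × 1.7 × 10^8 × 4.7 = 1.039 × 10^8 m³
ΔV₂ = 0.26 × 1.8 × 10^8 × 4.7 = 2.2 × 10^8 m³
ΔV = ΔV₁ + ΔV₂ = 3.238 × 10^8 m³

ΔV ≈ 3.24 × 10^8 m³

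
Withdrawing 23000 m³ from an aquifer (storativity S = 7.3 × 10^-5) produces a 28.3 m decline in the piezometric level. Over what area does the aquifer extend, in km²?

A = ΔV / (S × Δh) = 23000 / (7.3 × 10^-5 × 28.3) = 1.113 × 10^7 m²
A = 1.113 × 10^7 m² = 11.13 km²

A ≈ 11.1 km²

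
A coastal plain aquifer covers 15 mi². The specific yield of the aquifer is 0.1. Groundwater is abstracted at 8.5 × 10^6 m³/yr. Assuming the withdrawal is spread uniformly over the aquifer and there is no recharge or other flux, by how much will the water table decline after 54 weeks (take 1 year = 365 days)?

Δh ≈ 2.27 m

A = 15 mi² = 3.885 × 10^7 m²
Q = 8.5 × 10^6 m³/yr = 23290 m³/d
t = 54 weeks = 378 d
ΔV = Q × t = 23290 m³/d × 378 d = 8.803 × 10^6 m³
Δh = ΔV / (Sy × A) = 8.803 × 10^6 / (0.1 × 3.885 × 10^7) = 2.266 m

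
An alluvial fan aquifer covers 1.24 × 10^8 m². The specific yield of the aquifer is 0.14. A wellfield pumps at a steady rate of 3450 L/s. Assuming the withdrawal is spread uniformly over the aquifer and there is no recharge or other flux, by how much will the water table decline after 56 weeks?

Δh ≈ 6.73 m

Q = 3450 L/s = 2.981 × 10^5 m³/d
t = 56 weeks = 392 d
ΔV = Q × t = 2.981 × 10^5 m³/d × 392 d = 1.168 × 10^8 m³
Δh = ΔV / (Sy × A) = 1.168 × 10^8 / (0.14 × 1.24 × 10^8) = 6.731 m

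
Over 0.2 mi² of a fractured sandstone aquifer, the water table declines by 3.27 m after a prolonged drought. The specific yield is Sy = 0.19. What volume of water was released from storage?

A = 0.2 mi² = 5.18 × 10^5 m²
ΔV = Sy × A × Δh = 0.19 × 5.18 × 10^5 m² × 3.27 m = 3.218 × 10^5 m³

ΔV ≈ 3.22 × 10^5 m³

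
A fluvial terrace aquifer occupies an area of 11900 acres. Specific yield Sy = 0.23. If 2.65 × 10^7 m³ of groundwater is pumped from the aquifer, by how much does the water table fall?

Δh ≈ 2.39 m

A = 11900 acres = 4.816 × 10^7 m²
Δh = ΔV / (Sy × A) = 2.65 × 10^7 m³ / (0.23 × 4.816 × 10^7 m²) = 2.393 m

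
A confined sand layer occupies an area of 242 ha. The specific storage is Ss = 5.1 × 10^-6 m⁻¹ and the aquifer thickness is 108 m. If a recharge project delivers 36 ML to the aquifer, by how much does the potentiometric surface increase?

S = Ss × b = 5.1 × 10^-6 m⁻¹ × 108 m = 5.508 × 10^-4
A = 242 ha = 2.42 × 10^6 m²
ΔV = 36 ML = 36000 m³
Δh = ΔV / (S × A) = 36000 m³ / (5.508 × 10^-4 × 2.42 × 10^6 m²) = 27.01 m

Δh ≈ 27 m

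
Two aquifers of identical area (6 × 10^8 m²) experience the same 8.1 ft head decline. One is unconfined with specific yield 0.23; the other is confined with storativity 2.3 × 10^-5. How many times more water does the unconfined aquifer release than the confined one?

ΔV_u / ΔV_c ≈ 10000

Δh = 8.1 ft = 2.469 m
Unconfined: ΔV_u = Sy × A × Δh = 0.23 × 6 × 10^8 × 2.469 = 3.407 × 10^8 m³
Confined: ΔV_c = S × A × Δh = 2.3 × 10^-5 × 6 × 10^8 × 2.469 = 34070 m³
Ratio = ΔV_u / ΔV_c = Sy / S = 0.23 / 2.3 × 10^-5 = 10000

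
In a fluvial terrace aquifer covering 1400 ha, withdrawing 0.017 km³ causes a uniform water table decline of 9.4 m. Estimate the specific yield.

A = 1400 ha = 1.4 × 10^7 m²
ΔV = 0.017 km³ = 1.7 × 10^7 m³
Sy = ΔV / (A × Δh) = 1.7 × 10^7 m³ / (1.4 × 10^7 m² × 9.4 m) = 0.1292

Sy ≈ 0.13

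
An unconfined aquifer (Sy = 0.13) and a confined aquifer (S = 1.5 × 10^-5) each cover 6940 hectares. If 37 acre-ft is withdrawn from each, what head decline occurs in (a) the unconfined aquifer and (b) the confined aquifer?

A = 6940 hectares = 6.94 × 10^7 m²
ΔV = 37 acre-ft = 45640 m³
Unconfined: Δh_u = ΔV/(Sy·A) = 45640/(0.13 × 6.94 × 10^7) = 0.005059 m
Confined: Δh_c = ΔV/(S·A) = 45640/(1.5 × 10^-5 × 6.94 × 10^7) = 43.84 m

Δh_u ≈ 0.00506 m; Δh_c ≈ 43.8 m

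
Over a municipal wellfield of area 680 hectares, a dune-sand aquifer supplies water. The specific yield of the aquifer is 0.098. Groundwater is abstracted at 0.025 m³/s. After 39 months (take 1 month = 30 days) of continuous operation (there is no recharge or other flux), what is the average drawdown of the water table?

Δh ≈ 3.79 m

A = 680 hectares = 6.8 × 10^6 m²
Q = 0.025 m³/s = 2160 m³/d
t = 39 months = 1170 d
ΔV = Q × t = 2160 m³/d × 1170 d = 2.527 × 10^6 m³
Δh = ΔV / (Sy × A) = 2.527 × 10^6 / (0.098 × 6.8 × 10^6) = 3.792 m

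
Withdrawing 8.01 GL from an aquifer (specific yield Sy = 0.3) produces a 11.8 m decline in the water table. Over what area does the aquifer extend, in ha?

ΔV = 8.01 GL = 8.01 × 10^6 m³
A = ΔV / (Sy × Δh) = 8.01 × 10^6 / (0.3 × 11.8) = 2.263 × 10^6 m²
A = 2.263 × 10^6 m² = 226.3 ha

A ≈ 226 ha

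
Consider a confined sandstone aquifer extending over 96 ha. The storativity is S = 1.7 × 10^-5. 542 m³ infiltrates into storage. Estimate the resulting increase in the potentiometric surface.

Δh ≈ 33.2 m

A = 96 ha = 9.6 × 10^5 m²
Δh = ΔV / (S × A) = 542 m³ / (1.7 × 10^-5 × 9.6 × 10^5 m²) = 33.21 m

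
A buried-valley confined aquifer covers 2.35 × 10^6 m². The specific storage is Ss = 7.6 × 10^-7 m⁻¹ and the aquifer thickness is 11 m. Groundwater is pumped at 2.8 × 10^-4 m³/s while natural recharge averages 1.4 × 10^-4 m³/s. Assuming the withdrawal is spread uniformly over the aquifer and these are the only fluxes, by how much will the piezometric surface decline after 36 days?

S = Ss × b = 7.6 × 10^-7 m⁻¹ × 11 m = 8.36 × 10^-6
Net abstraction = 2.8 × 10^-4 − 1.4 × 10^-4 = 1.4 × 10^-4 m³/s
Q_net = 1.4 × 10^-4 m³/s = 12.1 m³/d
ΔV = Q × t = 12.1 m³/d × 36 d = 435.5 m³
Δh = ΔV / (S × A) = 435.5 / (8.36 × 10^-6 × 2.35 × 10^6) = 22.17 m

Δh ≈ 22.2 m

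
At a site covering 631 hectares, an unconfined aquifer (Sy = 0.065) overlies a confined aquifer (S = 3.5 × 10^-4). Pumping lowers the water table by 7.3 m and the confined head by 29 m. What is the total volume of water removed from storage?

ΔV ≈ 3.06 × 10^6 m³

A = 631 hectares = 6.31 × 10^6 m²
Unconfined: ΔV_u = Sy × A × Δh_u = 0.065 × 6.31 × 10^6 × 7.3 = 2.994 × 10^6 m³
Confined: ΔV_c = S × A × Δh_c = 3.5 × 10^-4 × 6.31 × 10^6 × 29 = 64050 m³
Total ΔV = 2.994 × 10^6 + 64050 = 3.058 × 10^6 m³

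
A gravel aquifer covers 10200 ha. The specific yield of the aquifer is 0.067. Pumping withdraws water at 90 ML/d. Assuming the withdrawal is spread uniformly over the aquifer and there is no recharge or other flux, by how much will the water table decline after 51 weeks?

A = 10200 ha = 1.02 × 10^8 m²
Q = 90 ML/d = 90000 m³/d
t = 51 weeks = 357 d
ΔV = Q × t = 90000 m³/d × 357 d = 3.213 × 10^7 m³
Δh = ΔV / (Sy × A) = 3.213 × 10^7 / (0.067 × 1.02 × 10^8) = 4.701 m

Δh ≈ 4.7 m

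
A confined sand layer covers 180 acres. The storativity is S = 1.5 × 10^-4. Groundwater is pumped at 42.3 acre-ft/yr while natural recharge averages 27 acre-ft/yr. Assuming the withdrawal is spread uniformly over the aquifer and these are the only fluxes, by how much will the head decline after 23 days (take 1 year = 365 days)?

A = 180 acres = 7.284 × 10^5 m²
Net abstraction = 42.3 − 27 = 15.3 acre-ft/yr
Q_net = 15.3 acre-ft/yr = 51.7 m³/d
ΔV = Q × t = 51.7 m³/d × 23 d = 1189 m³
Δh = ΔV / (S × A) = 1189 / (1.5 × 10^-4 × 7.284 × 10^5) = 10.88 m

Δh ≈ 10.9 m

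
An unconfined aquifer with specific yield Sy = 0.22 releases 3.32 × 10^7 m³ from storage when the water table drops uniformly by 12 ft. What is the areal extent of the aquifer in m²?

Δh = 12 ft = 3.658 m
A = ΔV / (Sy × Δh) = 3.32 × 10^7 / (0.22 × 3.658) = 4.126 × 10^7 m²

A ≈ 4.13 × 10^7 m²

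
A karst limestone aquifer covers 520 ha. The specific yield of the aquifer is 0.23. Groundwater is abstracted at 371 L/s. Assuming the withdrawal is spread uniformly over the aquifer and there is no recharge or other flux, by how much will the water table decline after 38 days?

Δh ≈ 1.02 m

A = 520 ha = 5.2 × 10^6 m²
Q = 371 L/s = 32050 m³/d
ΔV = Q × t = 32050 m³/d × 38 d = 1.218 × 10^6 m³
Δh = ΔV / (Sy × A) = 1.218 × 10^6 / (0.23 × 5.2 × 10^6) = 1.018 m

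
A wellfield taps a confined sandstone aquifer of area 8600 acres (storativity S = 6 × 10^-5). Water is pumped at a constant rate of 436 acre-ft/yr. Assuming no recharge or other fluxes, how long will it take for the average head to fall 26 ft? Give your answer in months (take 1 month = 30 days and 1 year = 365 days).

t ≈ 0.374 months

A = 8600 acres = 3.48 × 10^7 m²
Δh = 26 ft = 7.925 m
ΔV = S × A × Δh = 6 × 10^-5 × 3.48 × 10^7 × 7.925 = 16550 m³
Q = 436 acre-ft/yr = 1473 m³/d
t = ΔV / Q = 16550 m³ / 1473 m³/d = 11.23 d
t = 11.23 d ≈ 0.3744 months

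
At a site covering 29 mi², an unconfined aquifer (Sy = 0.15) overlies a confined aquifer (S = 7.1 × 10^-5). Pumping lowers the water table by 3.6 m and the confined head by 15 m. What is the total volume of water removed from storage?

ΔV ≈ 4.06 × 10^7 m³

A = 29 mi² = 7.511 × 10^7 m²
Unconfined: ΔV_u = Sy × A × Δh_u = 0.15 × 7.511 × 10^7 × 3.6 = 4.056 × 10^7 m³
Confined: ΔV_c = S × A × Δh_c = 7.1 × 10^-5 × 7.511 × 10^7 × 15 = 79990 m³
Total ΔV = 4.056 × 10^7 + 79990 = 4.064 × 10^7 m³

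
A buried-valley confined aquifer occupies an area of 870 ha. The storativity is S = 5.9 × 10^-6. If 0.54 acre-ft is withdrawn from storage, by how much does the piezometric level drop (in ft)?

A = 870 ha = 8.7 × 10^6 m²
ΔV = 0.54 acre-ft = 666.1 m³
Δh = ΔV / (S × A) = 666.1 m³ / (5.9 × 10^-6 × 8.7 × 10^6 m²) = 12.98 m
Δh = 12.98 m = 42.57 ft

Δh ≈ 42.6 ft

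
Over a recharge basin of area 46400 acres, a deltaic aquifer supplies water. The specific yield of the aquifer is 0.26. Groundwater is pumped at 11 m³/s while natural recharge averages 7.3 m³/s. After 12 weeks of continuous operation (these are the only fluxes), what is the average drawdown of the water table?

A = 46400 acres = 1.878 × 10^8 m²
Net abstraction = 11 − 7.3 = 3.7 m³/s
Q_net = 3.7 m³/s = 3.197 × 10^5 m³/d
t = 12 weeks = 84 d
ΔV = Q × t = 3.197 × 10^5 m³/d × 84 d = 2.685 × 10^7 m³
Δh = ΔV / (Sy × A) = 2.685 × 10^7 / (0.26 × 1.878 × 10^8) = 0.55 m

Δh ≈ 0.55 m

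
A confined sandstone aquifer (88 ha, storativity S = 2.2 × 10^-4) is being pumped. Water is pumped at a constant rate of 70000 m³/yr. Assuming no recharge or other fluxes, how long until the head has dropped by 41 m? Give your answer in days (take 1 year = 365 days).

t ≈ 41.4 days

A = 88 ha = 8.8 × 10^5 m²
ΔV = S × A × Δh = 2.2 × 10^-4 × 8.8 × 10^5 × 41 = 7938 m³
Q = 70000 m³/yr = 191.8 m³/d
t = ΔV / Q = 7938 m³ / 191.8 m³/d = 41.39 d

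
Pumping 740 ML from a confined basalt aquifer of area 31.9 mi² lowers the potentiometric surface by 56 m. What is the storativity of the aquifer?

S ≈ 1.6 × 10^-4

A = 31.9 mi² = 8.262 × 10^7 m²
ΔV = 740 ML = 7.4 × 10^5 m³
S = ΔV / (A × Δh) = 7.4 × 10^5 m³ / (8.262 × 10^7 m² × 56 m) = 1.599 × 10^-4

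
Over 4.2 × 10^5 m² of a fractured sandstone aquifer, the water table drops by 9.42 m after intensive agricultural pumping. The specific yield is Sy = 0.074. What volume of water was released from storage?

ΔV ≈ 2.93 × 10^5 m³

ΔV = Sy × A × Δh = 0.074 × 4.2 × 10^5 m² × 9.42 m = 2.928 × 10^5 m³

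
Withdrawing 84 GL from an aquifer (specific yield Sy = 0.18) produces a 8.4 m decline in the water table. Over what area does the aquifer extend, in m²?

ΔV = 84 GL = 8.4 × 10^7 m³
A = ΔV / (Sy × Δh) = 8.4 × 10^7 / (0.18 × 8.4) = 5.556 × 10^7 m²

A ≈ 5.56 × 10^7 m²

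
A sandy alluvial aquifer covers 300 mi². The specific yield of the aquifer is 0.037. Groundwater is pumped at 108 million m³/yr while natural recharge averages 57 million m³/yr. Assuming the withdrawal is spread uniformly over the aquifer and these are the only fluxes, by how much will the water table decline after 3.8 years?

Δh ≈ 6.74 m

A = 300 mi² = 7.77 × 10^8 m²
Net abstraction = 108 − 57 = 51 million m³/yr
Q_net = 51 million m³/yr = 1.397 × 10^5 m³/d
t = 3.8 years = 1387 d
ΔV = Q × t = 1.397 × 10^5 m³/d × 1387 d = 1.938 × 10^8 m³
Δh = ΔV / (Sy × A) = 1.938 × 10^8 / (0.037 × 7.77 × 10^8) = 6.741 m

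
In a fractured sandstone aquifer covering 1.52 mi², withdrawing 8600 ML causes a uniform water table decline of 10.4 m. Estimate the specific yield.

A = 1.52 mi² = 3.937 × 10^6 m²
ΔV = 8600 ML = 8.6 × 10^6 m³
Sy = ΔV / (A × Δh) = 8.6 × 10^6 m³ / (3.937 × 10^6 m² × 10.4 m) = 0.2101

Sy ≈ 0.21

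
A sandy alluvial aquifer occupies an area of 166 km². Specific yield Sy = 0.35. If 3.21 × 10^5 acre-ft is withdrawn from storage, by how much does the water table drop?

A = 166 km² = 1.66 × 10^8 m²
ΔV = 3.21 × 10^5 acre-ft = 3.959 × 10^8 m³
Δh = ΔV / (Sy × A) = 3.959 × 10^8 m³ / (0.35 × 1.66 × 10^8 m²) = 6.815 m

Δh ≈ 6.81 m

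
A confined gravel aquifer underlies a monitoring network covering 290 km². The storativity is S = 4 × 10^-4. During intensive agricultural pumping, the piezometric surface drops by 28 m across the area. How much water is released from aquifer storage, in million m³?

ΔV ≈ 3.25 million m³

A = 290 km² = 2.9 × 10^8 m²
ΔV = S × A × Δh = 4 × 10^-4 × 2.9 × 10^8 m² × 28 m = 3.248 × 10^6 m³
ΔV = 3.248 × 10^6 m³ = 3.248 million m³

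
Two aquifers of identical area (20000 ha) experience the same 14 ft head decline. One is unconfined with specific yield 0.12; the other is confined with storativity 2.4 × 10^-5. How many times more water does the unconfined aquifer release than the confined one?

A = 20000 ha = 2 × 10^8 m²
Δh = 14 ft = 4.267 m
Unconfined: ΔV_u = Sy × A × Δh = 0.12 × 2 × 10^8 × 4.267 = 1.024 × 10^8 m³
Confined: ΔV_c = S × A × Δh = 2.4 × 10^-5 × 2 × 10^8 × 4.267 = 20480 m³
Ratio = ΔV_u / ΔV_c = Sy / S = 0.12 / 2.4 × 10^-5 = 5000

ΔV_u / ΔV_c ≈ 5000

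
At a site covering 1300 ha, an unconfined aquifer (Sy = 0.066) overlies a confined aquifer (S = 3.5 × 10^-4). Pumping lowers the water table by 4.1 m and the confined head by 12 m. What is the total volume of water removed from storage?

A = 1300 ha = 1.3 × 10^7 m²
Unconfined: ΔV_u = Sy × A × Δh_u = 0.066 × 1.3 × 10^7 × 4.1 = 3.518 × 10^6 m³
Confined: ΔV_c = S × A × Δh_c = 3.5 × 10^-4 × 1.3 × 10^7 × 12 = 54600 m³
Total ΔV = 3.518 × 10^6 + 54600 = 3.572 × 10^6 m³

ΔV ≈ 3.57 × 10^6 m³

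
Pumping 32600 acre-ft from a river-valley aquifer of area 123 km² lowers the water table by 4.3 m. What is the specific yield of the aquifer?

Sy ≈ 0.076

A = 123 km² = 1.23 × 10^8 m²
ΔV = 32600 acre-ft = 4.021 × 10^7 m³
Sy = ΔV / (A × Δh) = 4.021 × 10^7 m³ / (1.23 × 10^8 m² × 4.3 m) = 0.07603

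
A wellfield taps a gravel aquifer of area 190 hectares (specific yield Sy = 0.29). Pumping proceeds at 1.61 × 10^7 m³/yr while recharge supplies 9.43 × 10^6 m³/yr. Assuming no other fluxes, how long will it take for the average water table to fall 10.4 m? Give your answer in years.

A = 190 hectares = 1.9 × 10^6 m²
ΔV = Sy × A × Δh = 0.29 × 1.9 × 10^6 × 10.4 = 5.73 × 10^6 m³
Net withdrawal = 1.61 × 10^7 − 9.43 × 10^6 = 6.67 × 10^6 m³/yr = 18270 m³/d
t = ΔV / Q = 5.73 × 10^6 m³ / 18270 m³/d = 313.6 d
t = 313.6 d ≈ 0.8591 years

t ≈ 0.859 years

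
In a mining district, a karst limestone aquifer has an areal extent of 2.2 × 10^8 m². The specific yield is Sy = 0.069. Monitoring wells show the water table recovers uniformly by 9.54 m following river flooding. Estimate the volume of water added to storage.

ΔV ≈ 1.45 × 10^8 m³

ΔV = Sy × A × Δh = 0.069 × 2.2 × 10^8 m² × 9.54 m = 1.448 × 10^8 m³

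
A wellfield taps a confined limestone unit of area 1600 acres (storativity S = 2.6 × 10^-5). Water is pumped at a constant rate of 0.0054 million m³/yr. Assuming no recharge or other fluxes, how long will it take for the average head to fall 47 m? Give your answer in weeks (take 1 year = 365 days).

A = 1600 acres = 6.475 × 10^6 m²
ΔV = S × A × Δh = 2.6 × 10^-5 × 6.475 × 10^6 × 47 = 7912 m³
Q = 0.0054 million m³/yr = 14.79 m³/d
t = ΔV / Q = 7912 m³ / 14.79 m³/d = 534.8 d
t = 534.8 d ≈ 76.4 weeks

t ≈ 76.4 weeks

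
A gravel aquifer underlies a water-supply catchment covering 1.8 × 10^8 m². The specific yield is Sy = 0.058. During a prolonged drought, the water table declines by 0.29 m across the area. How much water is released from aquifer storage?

ΔV ≈ 3.03 × 10^6 m³

ΔV = Sy × A × Δh = 0.058 × 1.8 × 10^8 m² × 0.29 m = 3.028 × 10^6 m³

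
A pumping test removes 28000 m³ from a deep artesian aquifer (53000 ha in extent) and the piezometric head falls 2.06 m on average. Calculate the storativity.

A = 53000 ha = 5.3 × 10^8 m²
S = ΔV / (A × Δh) = 28000 m³ / (5.3 × 10^8 m² × 2.06 m) = 2.565 × 10^-5

S ≈ 2.6 × 10^-5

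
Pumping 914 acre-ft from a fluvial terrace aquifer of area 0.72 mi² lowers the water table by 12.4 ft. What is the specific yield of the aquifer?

Sy ≈ 0.16

A = 0.72 mi² = 1.865 × 10^6 m²
Δh = 12.4 ft = 3.78 m
ΔV = 914 acre-ft = 1.127 × 10^6 m³
Sy = ΔV / (A × Δh) = 1.127 × 10^6 m³ / (1.865 × 10^6 m² × 3.78 m) = 0.16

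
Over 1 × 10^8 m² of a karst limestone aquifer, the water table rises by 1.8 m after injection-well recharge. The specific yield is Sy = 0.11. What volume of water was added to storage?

ΔV ≈ 1.98 × 10^7 m³

ΔV = Sy × A × Δh = 0.11 × 1 × 10^8 m² × 1.8 m = 1.98 × 10^7 m³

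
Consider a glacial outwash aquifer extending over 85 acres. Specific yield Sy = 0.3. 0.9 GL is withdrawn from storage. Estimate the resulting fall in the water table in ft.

Δh ≈ 28.6 ft

A = 85 acres = 3.44 × 10^5 m²
ΔV = 0.9 GL = 9 × 10^5 m³
Δh = ΔV / (Sy × A) = 9 × 10^5 m³ / (0.3 × 3.44 × 10^5 m²) = 8.721 m
Δh = 8.721 m = 28.61 ft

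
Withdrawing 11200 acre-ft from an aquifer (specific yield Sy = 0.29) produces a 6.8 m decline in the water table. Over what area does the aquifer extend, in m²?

A ≈ 7.01 × 10^6 m²

ΔV = 11200 acre-ft = 1.381 × 10^7 m³
A = ΔV / (Sy × Δh) = 1.381 × 10^7 / (0.29 × 6.8) = 7.006 × 10^6 m²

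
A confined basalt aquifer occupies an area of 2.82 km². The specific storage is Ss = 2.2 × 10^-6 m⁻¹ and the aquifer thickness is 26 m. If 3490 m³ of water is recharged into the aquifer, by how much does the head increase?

S = Ss × b = 2.2 × 10^-6 m⁻¹ × 26 m = 5.72 × 10^-5
A = 2.82 km² = 2.82 × 10^6 m²
Δh = ΔV / (S × A) = 3490 m³ / (5.72 × 10^-5 × 2.82 × 10^6 m²) = 21.64 m

Δh ≈ 21.6 m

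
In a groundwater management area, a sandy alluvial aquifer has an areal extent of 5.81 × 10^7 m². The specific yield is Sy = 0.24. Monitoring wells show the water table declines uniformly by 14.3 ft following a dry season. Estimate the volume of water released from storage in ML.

ΔV ≈ 60800 ML

Δh = 14.3 ft = 4.359 m
ΔV = Sy × A × Δh = 0.24 × 5.81 × 10^7 m² × 4.359 m = 6.078 × 10^7 m³
ΔV = 6.078 × 10^7 m³ = 60780 ML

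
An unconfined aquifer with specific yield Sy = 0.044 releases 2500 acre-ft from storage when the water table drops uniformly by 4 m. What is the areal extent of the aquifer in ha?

ΔV = 2500 acre-ft = 3.084 × 10^6 m³
A = ΔV / (Sy × Δh) = 3.084 × 10^6 / (0.044 × 4) = 1.752 × 10^7 m²
A = 1.752 × 10^7 m² = 1752 ha

A ≈ 1750 ha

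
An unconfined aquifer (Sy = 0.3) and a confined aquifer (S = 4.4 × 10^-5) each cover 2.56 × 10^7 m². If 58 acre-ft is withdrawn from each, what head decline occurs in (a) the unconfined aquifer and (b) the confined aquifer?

Δh_u ≈ 0.00932 m; Δh_c ≈ 63.5 m

ΔV = 58 acre-ft = 71540 m³
Unconfined: Δh_u = ΔV/(Sy·A) = 71540/(0.3 × 2.56 × 10^7) = 0.009315 m
Confined: Δh_c = ΔV/(S·A) = 71540/(4.4 × 10^-5 × 2.56 × 10^7) = 63.51 m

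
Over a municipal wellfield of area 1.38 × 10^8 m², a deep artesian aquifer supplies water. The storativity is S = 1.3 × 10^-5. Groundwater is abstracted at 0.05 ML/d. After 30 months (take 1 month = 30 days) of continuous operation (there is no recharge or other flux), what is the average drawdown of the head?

Q = 0.05 ML/d = 50 m³/d
t = 30 months = 900 d
ΔV = Q × t = 50 m³/d × 900 d = 45000 m³
Δh = ΔV / (S × A) = 45000 / (1.3 × 10^-5 × 1.38 × 10^8) = 25.08 m

Δh ≈ 25.1 m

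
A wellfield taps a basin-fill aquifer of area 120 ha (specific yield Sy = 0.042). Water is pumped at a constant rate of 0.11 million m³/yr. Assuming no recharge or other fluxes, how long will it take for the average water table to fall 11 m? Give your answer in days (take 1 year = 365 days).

A = 120 ha = 1.2 × 10^6 m²
ΔV = Sy × A × Δh = 0.042 × 1.2 × 10^6 × 11 = 5.544 × 10^5 m³
Q = 0.11 million m³/yr = 301.4 m³/d
t = ΔV / Q = 5.544 × 10^5 m³ / 301.4 m³/d = 1840 d

t ≈ 1840 days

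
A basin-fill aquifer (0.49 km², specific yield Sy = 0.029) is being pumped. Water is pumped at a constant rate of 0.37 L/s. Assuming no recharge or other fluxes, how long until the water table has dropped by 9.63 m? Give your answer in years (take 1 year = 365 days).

t ≈ 11.7 years

A = 0.49 km² = 4.9 × 10^5 m²
ΔV = Sy × A × Δh = 0.029 × 4.9 × 10^5 × 9.63 = 1.368 × 10^5 m³
Q = 0.37 L/s = 31.97 m³/d
t = ΔV / Q = 1.368 × 10^5 m³ / 31.97 m³/d = 4281 d
t = 4281 d ≈ 11.73 years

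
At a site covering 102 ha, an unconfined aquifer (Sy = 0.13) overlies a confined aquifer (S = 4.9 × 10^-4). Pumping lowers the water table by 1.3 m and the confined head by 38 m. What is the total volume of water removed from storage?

ΔV ≈ 1.91 × 10^5 m³

A = 102 ha = 1.02 × 10^6 m²
Unconfined: ΔV_u = Sy × A × Δh_u = 0.13 × 1.02 × 10^6 × 1.3 = 1.724 × 10^5 m³
Confined: ΔV_c = S × A × Δh_c = 4.9 × 10^-4 × 1.02 × 10^6 × 38 = 18990 m³
Total ΔV = 1.724 × 10^5 + 18990 = 1.914 × 10^5 m³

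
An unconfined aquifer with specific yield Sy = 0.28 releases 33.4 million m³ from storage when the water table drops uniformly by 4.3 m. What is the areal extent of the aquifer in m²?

ΔV = 33.4 million m³ = 3.34 × 10^7 m³
A = ΔV / (Sy × Δh) = 3.34 × 10^7 / (0.28 × 4.3) = 2.774 × 10^7 m²

A ≈ 2.77 × 10^7 m²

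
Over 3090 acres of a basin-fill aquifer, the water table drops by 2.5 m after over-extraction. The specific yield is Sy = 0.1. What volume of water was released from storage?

A = 3090 acres = 1.25 × 10^7 m²
ΔV = Sy × A × Δh = 0.1 × 1.25 × 10^7 m² × 2.5 m = 3.126 × 10^6 m³

ΔV ≈ 3.13 × 10^6 m³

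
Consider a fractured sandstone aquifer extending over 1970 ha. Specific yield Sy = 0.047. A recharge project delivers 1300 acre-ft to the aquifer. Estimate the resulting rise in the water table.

Δh ≈ 1.73 m

A = 1970 ha = 1.97 × 10^7 m²
ΔV = 1300 acre-ft = 1.604 × 10^6 m³
Δh = ΔV / (Sy × A) = 1.604 × 10^6 m³ / (0.047 × 1.97 × 10^7 m²) = 1.732 m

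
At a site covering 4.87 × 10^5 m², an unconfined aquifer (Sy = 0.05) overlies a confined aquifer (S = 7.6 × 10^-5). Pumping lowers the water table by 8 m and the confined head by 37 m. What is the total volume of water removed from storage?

Unconfined: ΔV_u = Sy × A × Δh_u = 0.05 × 4.87 × 10^5 × 8 = 1.948 × 10^5 m³
Confined: ΔV_c = S × A × Δh_c = 7.6 × 10^-5 × 4.87 × 10^5 × 37 = 1369 m³
Total ΔV = 1.948 × 10^5 + 1369 = 1.962 × 10^5 m³

ΔV ≈ 1.96 × 10^5 m³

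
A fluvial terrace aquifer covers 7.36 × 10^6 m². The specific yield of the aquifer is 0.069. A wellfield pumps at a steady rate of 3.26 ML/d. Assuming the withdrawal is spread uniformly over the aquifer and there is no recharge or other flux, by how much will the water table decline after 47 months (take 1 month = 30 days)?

Q = 3.26 ML/d = 3260 m³/d
t = 47 months = 1410 d
ΔV = Q × t = 3260 m³/d × 1410 d = 4.597 × 10^6 m³
Δh = ΔV / (Sy × A) = 4.597 × 10^6 / (0.069 × 7.36 × 10^6) = 9.051 m

Δh ≈ 9.05 m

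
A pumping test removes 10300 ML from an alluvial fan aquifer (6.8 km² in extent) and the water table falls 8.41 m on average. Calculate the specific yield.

Sy ≈ 0.18

A = 6.8 km² = 6.8 × 10^6 m²
ΔV = 10300 ML = 1.03 × 10^7 m³
Sy = ΔV / (A × Δh) = 1.03 × 10^7 m³ / (6.8 × 10^6 m² × 8.41 m) = 0.1801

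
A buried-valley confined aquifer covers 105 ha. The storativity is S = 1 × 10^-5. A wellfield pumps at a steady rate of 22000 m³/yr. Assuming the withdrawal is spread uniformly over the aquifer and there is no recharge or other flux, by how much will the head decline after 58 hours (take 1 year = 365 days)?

Δh ≈ 13.9 m

A = 105 ha = 1.05 × 10^6 m²
Q = 22000 m³/yr = 60.27 m³/d
t = 58 hours = 2.417 d
ΔV = Q × t = 60.27 m³/d × 2.417 d = 145.7 m³
Δh = ΔV / (S × A) = 145.7 / (1 × 10^-5 × 1.05 × 10^6) = 13.87 m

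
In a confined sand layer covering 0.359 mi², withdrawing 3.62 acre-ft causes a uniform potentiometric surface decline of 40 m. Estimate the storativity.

A = 0.359 mi² = 9.298 × 10^5 m²
ΔV = 3.62 acre-ft = 4465 m³
S = ΔV / (A × Δh) = 4465 m³ / (9.298 × 10^5 m² × 40 m) = 1.201 × 10^-4

S ≈ 1.2 × 10^-4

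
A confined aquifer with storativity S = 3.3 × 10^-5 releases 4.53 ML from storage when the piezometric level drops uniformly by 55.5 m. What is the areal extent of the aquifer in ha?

ΔV = 4.53 ML = 4530 m³
A = ΔV / (S × Δh) = 4530 / (3.3 × 10^-5 × 55.5) = 2.473 × 10^6 m²
A = 2.473 × 10^6 m² = 247.3 ha

A ≈ 247 ha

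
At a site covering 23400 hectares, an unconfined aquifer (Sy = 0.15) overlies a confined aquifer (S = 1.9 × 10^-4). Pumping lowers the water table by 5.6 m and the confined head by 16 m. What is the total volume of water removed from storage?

ΔV ≈ 1.97 × 10^8 m³

A = 23400 hectares = 2.34 × 10^8 m²
Unconfined: ΔV_u = Sy × A × Δh_u = 0.15 × 2.34 × 10^8 × 5.6 = 1.966 × 10^8 m³
Confined: ΔV_c = S × A × Δh_c = 1.9 × 10^-4 × 2.34 × 10^8 × 16 = 7.114 × 10^5 m³
Total ΔV = 1.966 × 10^8 + 7.114 × 10^5 = 1.973 × 10^8 m³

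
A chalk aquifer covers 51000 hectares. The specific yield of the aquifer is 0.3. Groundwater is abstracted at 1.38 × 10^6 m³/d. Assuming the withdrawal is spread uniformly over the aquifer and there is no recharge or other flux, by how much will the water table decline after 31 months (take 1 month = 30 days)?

Δh ≈ 8.39 m

A = 51000 hectares = 5.1 × 10^8 m²
t = 31 months = 930 d
ΔV = Q × t = 1.38 × 10^6 m³/d × 930 d = 1.283 × 10^9 m³
Δh = ΔV / (Sy × A) = 1.283 × 10^9 / (0.3 × 5.1 × 10^8) = 8.388 m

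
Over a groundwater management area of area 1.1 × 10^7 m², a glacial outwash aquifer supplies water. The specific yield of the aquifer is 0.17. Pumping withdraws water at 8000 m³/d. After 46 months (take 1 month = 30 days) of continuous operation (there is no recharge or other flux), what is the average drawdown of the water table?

t = 46 months = 1380 d
ΔV = Q × t = 8000 m³/d × 1380 d = 1.104 × 10^7 m³
Δh = ΔV / (Sy × A) = 1.104 × 10^7 / (0.17 × 1.1 × 10^7) = 5.904 m

Δh ≈ 5.9 m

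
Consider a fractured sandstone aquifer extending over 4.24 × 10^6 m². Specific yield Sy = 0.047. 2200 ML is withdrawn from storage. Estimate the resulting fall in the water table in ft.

ΔV = 2200 ML = 2.2 × 10^6 m³
Δh = ΔV / (Sy × A) = 2.2 × 10^6 m³ / (0.047 × 4.24 × 10^6 m²) = 11.04 m
Δh = 11.04 m = 36.22 ft

Δh ≈ 36.2 ft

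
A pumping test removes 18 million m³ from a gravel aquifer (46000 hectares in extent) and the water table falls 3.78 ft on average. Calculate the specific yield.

A = 46000 hectares = 4.6 × 10^8 m²
Δh = 3.78 ft = 1.152 m
ΔV = 18 million m³ = 1.8 × 10^7 m³
Sy = ΔV / (A × Δh) = 1.8 × 10^7 m³ / (4.6 × 10^8 m² × 1.152 m) = 0.03396

Sy ≈ 0.034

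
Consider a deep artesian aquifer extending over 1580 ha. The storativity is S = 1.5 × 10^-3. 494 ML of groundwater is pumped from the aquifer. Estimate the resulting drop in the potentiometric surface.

A = 1580 ha = 1.58 × 10^7 m²
ΔV = 494 ML = 4.94 × 10^5 m³
Δh = ΔV / (S × A) = 4.94 × 10^5 m³ / (0.0015 × 1.58 × 10^7 m²) = 20.84 m

Δh ≈ 20.8 m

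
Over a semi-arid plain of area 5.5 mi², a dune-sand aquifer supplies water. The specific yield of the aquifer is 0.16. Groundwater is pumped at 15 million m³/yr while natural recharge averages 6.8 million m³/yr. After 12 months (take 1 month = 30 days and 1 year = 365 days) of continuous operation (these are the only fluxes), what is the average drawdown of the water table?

Δh ≈ 3.55 m

A = 5.5 mi² = 1.424 × 10^7 m²
Net abstraction = 15 − 6.8 = 8.2 million m³/yr
Q_net = 8.2 million m³/yr = 22470 m³/d
t = 12 months = 360 d
ΔV = Q × t = 22470 m³/d × 360 d = 8.088 × 10^6 m³
Δh = ΔV / (Sy × A) = 8.088 × 10^6 / (0.16 × 1.424 × 10^7) = 3.548 m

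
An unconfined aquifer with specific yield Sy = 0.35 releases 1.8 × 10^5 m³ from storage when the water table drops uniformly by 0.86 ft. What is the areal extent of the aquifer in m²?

Δh = 0.86 ft = 0.2621 m
A = ΔV / (Sy × Δh) = 1.8 × 10^5 / (0.35 × 0.2621) = 1.962 × 10^6 m²

A ≈ 1.96 × 10^6 m²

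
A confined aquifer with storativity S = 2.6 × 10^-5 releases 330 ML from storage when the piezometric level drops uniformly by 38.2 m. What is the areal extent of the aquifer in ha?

A ≈ 33200 ha

ΔV = 330 ML = 3.3 × 10^5 m³
A = ΔV / (S × Δh) = 3.3 × 10^5 / (2.6 × 10^-5 × 38.2) = 3.323 × 10^8 m²
A = 3.323 × 10^8 m² = 33230 ha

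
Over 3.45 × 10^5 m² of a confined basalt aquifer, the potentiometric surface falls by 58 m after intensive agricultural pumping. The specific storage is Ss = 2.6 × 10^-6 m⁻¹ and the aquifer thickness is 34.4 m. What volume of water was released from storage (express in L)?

ΔV ≈ 1.79 × 10^6 L

S = Ss × b = 2.6 × 10^-6 m⁻¹ × 34.4 m = 8.944 × 10^-5
ΔV = S × A × Δh = 8.944 × 10^-5 × 3.45 × 10^5 m² × 58 m = 1790 m³
ΔV = 1790 m³ = 1.79 × 10^6 L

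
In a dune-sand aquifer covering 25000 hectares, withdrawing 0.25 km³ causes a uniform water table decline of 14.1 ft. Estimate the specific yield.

A = 25000 hectares = 2.5 × 10^8 m²
Δh = 14.1 ft = 4.298 m
ΔV = 0.25 km³ = 2.5 × 10^8 m³
Sy = ΔV / (A × Δh) = 2.5 × 10^8 m³ / (2.5 × 10^8 m² × 4.298 m) = 0.2327

Sy ≈ 0.23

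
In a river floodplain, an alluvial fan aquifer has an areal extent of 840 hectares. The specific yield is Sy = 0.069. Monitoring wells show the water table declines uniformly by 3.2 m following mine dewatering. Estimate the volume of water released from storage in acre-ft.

A = 840 hectares = 8.4 × 10^6 m²
ΔV = Sy × A × Δh = 0.069 × 8.4 × 10^6 m² × 3.2 m = 1.855 × 10^6 m³
ΔV = 1.855 × 10^6 m³ = 1504 acre-ft

ΔV ≈ 1500 acre-ft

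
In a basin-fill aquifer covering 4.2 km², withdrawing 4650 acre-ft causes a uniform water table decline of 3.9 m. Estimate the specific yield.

A = 4.2 km² = 4.2 × 10^6 m²
ΔV = 4650 acre-ft = 5.736 × 10^6 m³
Sy = ΔV / (A × Δh) = 5.736 × 10^6 m³ / (4.2 × 10^6 m² × 3.9 m) = 0.3502

Sy ≈ 0.35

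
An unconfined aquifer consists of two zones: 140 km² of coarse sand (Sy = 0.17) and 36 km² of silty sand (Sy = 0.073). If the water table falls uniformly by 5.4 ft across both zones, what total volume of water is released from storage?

A₁ = 140 km² = 1.4 × 10^8 m²; A₂ = 36 km² = 3.6 × 10^7 m²
Δh = 5.4 ft = 1.646 m
ΔV₁ = 0.17 × 1.4 × 10^8 × 1.646 = 3.917 × 10^7 m³
ΔV₂ = 0.073 × 3.6 × 10^7 × 1.646 = 4.325 × 10^6 m³
ΔV = ΔV₁ + ΔV₂ = 4.35 × 10^7 m³

ΔV ≈ 4.35 × 10^7 m³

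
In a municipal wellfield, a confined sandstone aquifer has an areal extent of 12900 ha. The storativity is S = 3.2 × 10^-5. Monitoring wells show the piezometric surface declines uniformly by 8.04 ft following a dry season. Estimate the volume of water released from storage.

ΔV ≈ 10100 m³

A = 12900 ha = 1.29 × 10^8 m²
Δh = 8.04 ft = 2.451 m
ΔV = S × A × Δh = 3.2 × 10^-5 × 1.29 × 10^8 m² × 2.451 m = 10120 m³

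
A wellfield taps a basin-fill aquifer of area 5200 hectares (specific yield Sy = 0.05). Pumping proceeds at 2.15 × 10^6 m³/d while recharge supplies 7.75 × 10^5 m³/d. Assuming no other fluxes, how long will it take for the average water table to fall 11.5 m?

t ≈ 21.7 days

A = 5200 hectares = 5.2 × 10^7 m²
ΔV = Sy × A × Δh = 0.05 × 5.2 × 10^7 × 11.5 = 2.99 × 10^7 m³
Net withdrawal = 2.15 × 10^6 − 7.75 × 10^5 = 1.375 × 10^6 m³/d
t = ΔV / Q = 2.99 × 10^7 m³ / 1.375 × 10^6 m³/d = 21.75 d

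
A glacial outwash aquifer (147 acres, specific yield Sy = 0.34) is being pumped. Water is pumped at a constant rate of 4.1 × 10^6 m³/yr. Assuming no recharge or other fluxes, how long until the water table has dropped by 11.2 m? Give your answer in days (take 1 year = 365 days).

A = 147 acres = 5.949 × 10^5 m²
ΔV = Sy × A × Δh = 0.34 × 5.949 × 10^5 × 11.2 = 2.265 × 10^6 m³
Q = 4.1 × 10^6 m³/yr = 11230 m³/d
t = ΔV / Q = 2.265 × 10^6 m³ / 11230 m³/d = 201.7 d

t ≈ 202 days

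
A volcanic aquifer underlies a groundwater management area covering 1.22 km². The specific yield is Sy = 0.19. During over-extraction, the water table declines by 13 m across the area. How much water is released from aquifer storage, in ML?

A = 1.22 km² = 1.22 × 10^6 m²
ΔV = Sy × A × Δh = 0.19 × 1.22 × 10^6 m² × 13 m = 3.013 × 10^6 m³
ΔV = 3.013 × 10^6 m³ = 3013 ML

ΔV ≈ 3010 ML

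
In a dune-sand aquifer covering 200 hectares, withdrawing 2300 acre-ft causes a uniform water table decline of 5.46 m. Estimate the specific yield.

Sy ≈ 0.26

A = 200 hectares = 2 × 10^6 m²
ΔV = 2300 acre-ft = 2.837 × 10^6 m³
Sy = ΔV / (A × Δh) = 2.837 × 10^6 m³ / (2 × 10^6 m² × 5.46 m) = 0.2598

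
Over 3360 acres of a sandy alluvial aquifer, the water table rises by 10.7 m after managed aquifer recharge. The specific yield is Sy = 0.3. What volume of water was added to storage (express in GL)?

A = 3360 acres = 1.36 × 10^7 m²
ΔV = Sy × A × Δh = 0.3 × 1.36 × 10^7 m² × 10.7 m = 4.365 × 10^7 m³
ΔV = 4.365 × 10^7 m³ = 43.65 GL

ΔV ≈ 43.6 GL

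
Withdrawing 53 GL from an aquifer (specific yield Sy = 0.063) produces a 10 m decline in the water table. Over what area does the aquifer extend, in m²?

A ≈ 8.41 × 10^7 m²

ΔV = 53 GL = 5.3 × 10^7 m³
A = ΔV / (Sy × Δh) = 5.3 × 10^7 / (0.063 × 10) = 8.413 × 10^7 m²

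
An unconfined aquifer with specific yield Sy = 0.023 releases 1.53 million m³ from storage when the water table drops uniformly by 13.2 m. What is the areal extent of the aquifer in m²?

ΔV = 1.53 million m³ = 1.53 × 10^6 m³
A = ΔV / (Sy × Δh) = 1.53 × 10^6 / (0.023 × 13.2) = 5.04 × 10^6 m²

A ≈ 5.04 × 10^6 m²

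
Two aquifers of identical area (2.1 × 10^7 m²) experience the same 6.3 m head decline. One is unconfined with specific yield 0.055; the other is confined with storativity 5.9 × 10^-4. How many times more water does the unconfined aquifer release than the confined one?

Unconfined: ΔV_u = Sy × A × Δh = 0.055 × 2.1 × 10^7 × 6.3 = 7.277 × 10^6 m³
Confined: ΔV_c = S × A × Δh = 5.9 × 10^-4 × 2.1 × 10^7 × 6.3 = 78060 m³
Ratio = ΔV_u / ΔV_c = Sy / S = 0.055 / 5.9 × 10^-4 = 93.22

ΔV_u / ΔV_c ≈ 93.2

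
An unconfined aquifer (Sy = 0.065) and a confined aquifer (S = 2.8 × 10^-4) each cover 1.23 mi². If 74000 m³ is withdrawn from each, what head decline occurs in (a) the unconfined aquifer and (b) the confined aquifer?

Δh_u ≈ 0.357 m; Δh_c ≈ 83 m

A = 1.23 mi² = 3.186 × 10^6 m²
Unconfined: Δh_u = ΔV/(Sy·A) = 74000/(0.065 × 3.186 × 10^6) = 0.3574 m
Confined: Δh_c = ΔV/(S·A) = 74000/(2.8 × 10^-4 × 3.186 × 10^6) = 82.96 m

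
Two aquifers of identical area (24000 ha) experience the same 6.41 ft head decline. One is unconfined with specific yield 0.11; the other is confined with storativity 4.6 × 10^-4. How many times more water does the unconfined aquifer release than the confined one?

A = 24000 ha = 2.4 × 10^8 m²
Δh = 6.41 ft = 1.954 m
Unconfined: ΔV_u = Sy × A × Δh = 0.11 × 2.4 × 10^8 × 1.954 = 5.158 × 10^7 m³
Confined: ΔV_c = S × A × Δh = 4.6 × 10^-4 × 2.4 × 10^8 × 1.954 = 2.157 × 10^5 m³
Ratio = ΔV_u / ΔV_c = Sy / S = 0.11 / 4.6 × 10^-4 = 239.1

ΔV_u / ΔV_c ≈ 239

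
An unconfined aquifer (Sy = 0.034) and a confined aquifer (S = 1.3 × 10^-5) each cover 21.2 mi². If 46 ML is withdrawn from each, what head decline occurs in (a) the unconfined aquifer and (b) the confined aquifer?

A = 21.2 mi² = 5.491 × 10^7 m²
ΔV = 46 ML = 46000 m³
Unconfined: Δh_u = ΔV/(Sy·A) = 46000/(0.034 × 5.491 × 10^7) = 0.02464 m
Confined: Δh_c = ΔV/(S·A) = 46000/(1.3 × 10^-5 × 5.491 × 10^7) = 64.44 m

Δh_u ≈ 0.0246 m; Δh_c ≈ 64.4 m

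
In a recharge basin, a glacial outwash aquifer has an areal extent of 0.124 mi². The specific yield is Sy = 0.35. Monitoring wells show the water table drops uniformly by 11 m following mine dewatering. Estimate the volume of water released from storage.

A = 0.124 mi² = 3.212 × 10^5 m²
ΔV = Sy × A × Δh = 0.35 × 3.212 × 10^5 m² × 11 m = 1.236 × 10^6 m³

ΔV ≈ 1.24 × 10^6 m³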